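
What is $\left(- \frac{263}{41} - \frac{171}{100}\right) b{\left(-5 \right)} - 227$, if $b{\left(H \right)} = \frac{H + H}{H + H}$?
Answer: $- \frac{964011}{4100} \approx -235.12$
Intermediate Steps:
$b{\left(H \right)} = 1$ ($b{\left(H \right)} = \frac{2 H}{2 H} = 2 H \frac{1}{2 H} = 1$)
$\left(- \frac{263}{41} - \frac{171}{100}\right) b{\left(-5 \right)} - 227 = \left(- \frac{263}{41} - \frac{171}{100}\right) 1 - 227 = \left(- \frac{33311}{4100}\right) 1 - 227 = - \frac{33311}{4100} - 227 = - \frac{964011}{4100}$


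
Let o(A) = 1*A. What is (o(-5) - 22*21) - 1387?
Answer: -1854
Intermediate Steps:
o(A) = A
(o(-5) - 22*21) - 1387 = (-5 - 22*21) - 1387 = (-5 - 462) - 1387 = -467 - 1387 = -1854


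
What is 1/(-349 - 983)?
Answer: -1/1332 ≈ -0.00075075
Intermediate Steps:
1/(-349 - 983) = 1/(-1332) = -1/1332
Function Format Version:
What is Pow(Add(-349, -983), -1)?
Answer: Rational(-1, 1332) ≈ -0.00075075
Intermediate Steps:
Pow(Add(-349, -983), -1) = Pow(-1332, -1) = Rational(-1, 1332)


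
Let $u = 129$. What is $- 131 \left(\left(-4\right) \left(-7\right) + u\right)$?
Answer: $-20567$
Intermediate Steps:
$- 131 \left(\left(-4\right) \left(-7\right) + u\right) = - 131 \left(\left(-4\right) \left(-7\right) + 129\right) = - 131 \left(28 + 129\right) = \left(-131\right) 157 = -20567$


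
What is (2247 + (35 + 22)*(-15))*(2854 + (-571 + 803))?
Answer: 4295712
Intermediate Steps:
(2247 + (35 + 22)*(-15))*(2854 + (-571 + 803)) = (2247 + 57*(-15))*(2854 + 232) = (2247 - 855)*3086 = 1392*3086 = 4295712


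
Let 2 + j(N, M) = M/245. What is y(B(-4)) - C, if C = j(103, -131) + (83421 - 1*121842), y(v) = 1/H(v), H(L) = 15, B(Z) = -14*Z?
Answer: 28241347/735 ≈ 38424.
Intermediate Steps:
j(N, M) = -2 + M/245
y(v) = 1/15
C = -9413766/245 (C = (-2 + (1/245)*(-131)) + (83421 - 1*121842) = (-2 - 131/245) + (83421 - 121842) = -621/245 - 38421 = -9413766/245 ≈ -38424.)
y(B(-4)) - C = 1/15 - 1*(-9413766/245) = 1/15 + 9413766/245 = 28241347/735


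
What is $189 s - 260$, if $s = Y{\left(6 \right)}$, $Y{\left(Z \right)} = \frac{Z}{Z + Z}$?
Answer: $- \frac{331}{2} \approx -165.5$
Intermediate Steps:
$Y{\left(Z \right)} = \frac{1}{2}$ ($Y{\left(Z \right)} = \frac{Z}{2 Z} = \frac{1}{2 Z} Z = \frac{1}{2}$)
$s = \frac{1}{2} \approx 0.5$
$189 s - 260 = 189 \cdot \frac{1}{2} - 260 = \frac{189}{2} - 260 = - \frac{331}{2}$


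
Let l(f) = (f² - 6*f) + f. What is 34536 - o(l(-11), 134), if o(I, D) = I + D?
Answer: 34226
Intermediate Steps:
l(f) = f² - 5*f
o(I, D) = D + I
34536 - o(l(-11), 134) = 34536 - (134 - 11*(-5 - 11)) = 34536 - (134 - 11*(-16)) = 34536 - (134 + 176) = 34536 - 1*310 = 34536 - 310 = 34226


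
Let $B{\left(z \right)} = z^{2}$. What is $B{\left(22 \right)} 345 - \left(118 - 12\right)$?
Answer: $166874$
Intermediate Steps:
$B{\left(22 \right)} 345 - \left(118 - 12\right) = 22^{2} \cdot 345 - \left(118 - 12\right) = 484 \cdot 345 - 106 = 166980 - 106 = 166874$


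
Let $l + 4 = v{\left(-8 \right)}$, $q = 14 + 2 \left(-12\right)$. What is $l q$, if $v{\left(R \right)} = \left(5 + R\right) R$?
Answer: $-200$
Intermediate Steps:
$v{\left(R \right)} = R \left(5 + R\right)$
$q = -10$ ($q = 14 - 24 = -10$)
$l = 20$ ($l = -4 - 8 \left(5 - 8\right) = -4 - -24 = -4 + 24 = 20$)
$l q = 20 \left(-10\right) = -200$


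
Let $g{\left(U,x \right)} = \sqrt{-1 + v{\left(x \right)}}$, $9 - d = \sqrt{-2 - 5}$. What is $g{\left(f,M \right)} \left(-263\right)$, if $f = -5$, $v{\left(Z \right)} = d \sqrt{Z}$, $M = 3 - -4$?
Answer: $- 263 \sqrt{-1 - 7 i + 9 \sqrt{7}} \approx -1270.5 + 190.55 i$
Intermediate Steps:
$d = 9 - i \sqrt{7}$ ($d = 9 - \sqrt{-2 - 5} = 9 - \sqrt{-7} = 9 - i \sqrt{7} \approx 9.0 - 2.6458 i$)
$M = 7$ ($M = 3 + 4 = 7$)
$v{\left(Z \right)} = \sqrt{Z} \left(9 - i \sqrt{7}\right)$ ($v{\left(Z \right)} = \left(9 - i \sqrt{7}\right) \sqrt{Z} = \sqrt{Z} \left(9 - i \sqrt{7}\right)$)
$g{\left(U,x \right)} = \sqrt{-1 + \sqrt{x} \left(9 - i \sqrt{7}\right)}$
$g{\left(f,M \right)} \left(-263\right) = \sqrt{-1 + \sqrt{7} \left(9 - i \sqrt{7}\right)} \left(-263\right) = - 263 \sqrt{-1 + \sqrt{7} \left(9 - i \sqrt{7}\right)}$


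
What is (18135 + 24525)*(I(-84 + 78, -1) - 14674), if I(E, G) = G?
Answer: -626035500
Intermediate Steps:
(18135 + 24525)*(I(-84 + 78, -1) - 14674) = (18135 + 24525)*(-1 - 14674) = 42660*(-14675) = -626035500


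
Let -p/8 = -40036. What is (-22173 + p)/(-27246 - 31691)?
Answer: -298115/58937 ≈ -5.0582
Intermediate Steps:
p = 320288 (p = -8*(-40036) = 320288)
(-22173 + p)/(-27246 - 31691) = (-22173 + 320288)/(-27246 - 31691) = 298115/(-58937) = 298115*(-1/58937) = -298115/58937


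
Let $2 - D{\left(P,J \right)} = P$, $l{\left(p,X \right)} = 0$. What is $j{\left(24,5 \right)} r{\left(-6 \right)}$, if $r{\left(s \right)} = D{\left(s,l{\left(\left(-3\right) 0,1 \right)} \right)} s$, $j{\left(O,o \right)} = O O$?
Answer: $-27648$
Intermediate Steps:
$D{\left(P,J \right)} = 2 - P$
$j{\left(O,o \right)} = O^{2}$
$r{\left(s \right)} = s \left(2 - s\right)$ ($r{\left(s \right)} = \left(2 - s\right) s = s \left(2 - s\right)$)
$j{\left(24,5 \right)} r{\left(-6 \right)} = 24^{2} \left(- 6 \left(2 - -6\right)\right) = 576 \left(- 6 \left(2 + 6\right)\right) = 576 \left(\left(-6\right) 8\right) = 576 \left(-48\right) = -27648$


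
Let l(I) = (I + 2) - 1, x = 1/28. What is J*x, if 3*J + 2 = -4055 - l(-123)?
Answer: -3935/84 ≈ -46.845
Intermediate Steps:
x = 1/28 ≈ 0.035714
l(I) = 1 + I (l(I) = (2 + I) - 1 = 1 + I)
J = -3935/3 (J = -⅔ + (-4055 - (1 - 123))/3 = -⅔ + (-4055 - 1*(-122))/3 = -⅔ + (-4055 + 122)/3 = -⅔ + (⅓)*(-3933) = -⅔ - 1311 = -3935/3 ≈ -1311.7)
J*x = -3935/3*1/28 = -3935/84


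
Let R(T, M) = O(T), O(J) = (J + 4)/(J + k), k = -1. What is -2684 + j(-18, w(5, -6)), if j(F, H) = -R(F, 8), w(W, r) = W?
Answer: -51010/19 ≈ -2684.7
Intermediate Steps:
O(J) = (4 + J)/(-1 + J) (O(J) = (J + 4)/(J - 1) = (4 + J)/(-1 + J))
R(T, M) = (4 + T)/(-1 + T)
j(F, H) = -(4 + F)/(-1 + F)
-2684 + j(-18, w(5, -6)) = -2684 + (-4 - 1*(-18))/(-1 - 18) = -2684 + (-4 + 18)/(-19) = -2684 - 1/19*14 = -2684 - 14/19 = -51010/19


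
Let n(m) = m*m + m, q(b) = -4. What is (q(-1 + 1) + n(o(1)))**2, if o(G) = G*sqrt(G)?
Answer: 4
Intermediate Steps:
o(G) = G**(3/2)
n(m) = m + m**2 (n(m) = m**2 + m = m + m**2)
(q(-1 + 1) + n(o(1)))**2 = (-4 + 1**(3/2)*(1 + 1**(3/2)))**2 = (-4 + 1*(1 + 1))**2 = (-4 + 1*2)**2 = (-4 + 2)**2 = (-2)**2 = 4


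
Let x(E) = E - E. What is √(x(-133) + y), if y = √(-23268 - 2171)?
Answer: 25439^(¼)*√I ≈ 8.9302 + 8.9302*I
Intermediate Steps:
y = I*√25439 (y = √(-25439) = I*√25439 ≈ 159.5*I)
x(E) = 0
√(x(-133) + y) = √(0 + I*√25439) = √(I*√25439) = 25439^(¼)*√I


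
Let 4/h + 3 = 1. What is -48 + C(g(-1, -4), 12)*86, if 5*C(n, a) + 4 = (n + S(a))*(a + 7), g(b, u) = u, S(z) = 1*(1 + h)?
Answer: -8754/5 ≈ -1750.8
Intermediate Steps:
h = -2 (h = 4/(-3 + 1) = 4/(-2) = 4*(-½) = -2)
S(z) = -1 (S(z) = 1*(1 - 2) = 1*(-1) = -1)
C(n, a) = -⅘ + (-1 + n)*(7 + a)/5 (C(n, a) = -⅘ + ((n - 1)*(a + 7))/5 = -⅘ + ((-1 + n)*(7 + a))/5 = -⅘ + (-1 + n)*(7 + a)/5)
-48 + C(g(-1, -4), 12)*86 = -48 + (-11/5 - ⅕*12 + (7/5)*(-4) + (⅕)*12*(-4))*86 = -48 + (-11/5 - 12/5 - 28/5 - 48/5)*86 = -48 - 99/5*86 = -48 - 8514/5 = -8754/5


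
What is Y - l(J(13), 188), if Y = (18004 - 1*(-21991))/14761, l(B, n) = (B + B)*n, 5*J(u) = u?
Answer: -71951793/73805 ≈ -974.89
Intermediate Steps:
J(u) = u/5
l(B, n) = 2*B*n (l(B, n) = (2*B)*n = 2*B*n)
Y = 39995/14761 (Y = (18004 + 21991)*(1/14761) = 39995*(1/14761) = 39995/14761 ≈ 2.7095)
Y - l(J(13), 188) = 39995/14761 - 2*(⅕)*13*188 = 39995/14761 - 2*13*188/5 = 39995/14761 - 1*4888/5 = 39995/14761 - 4888/5 = -71951793/73805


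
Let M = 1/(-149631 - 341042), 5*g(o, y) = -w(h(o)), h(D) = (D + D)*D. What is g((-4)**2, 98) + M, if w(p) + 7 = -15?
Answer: 10794801/2453365 ≈ 4.4000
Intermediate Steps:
h(D) = 2*D**2 (h(D) = (2*D)*D = 2*D**2)
w(p) = -22 (w(p) = -7 - 15 = -22)
g(o, y) = 22/5 (g(o, y) = (-1*(-22))/5 = (1/5)*22 = 22/5)
M = -1/490673 (M = 1/(-490673) = -1/490673 ≈ -2.0380e-6)
g((-4)**2, 98) + M = 22/5 - 1/490673 = 10794801/2453365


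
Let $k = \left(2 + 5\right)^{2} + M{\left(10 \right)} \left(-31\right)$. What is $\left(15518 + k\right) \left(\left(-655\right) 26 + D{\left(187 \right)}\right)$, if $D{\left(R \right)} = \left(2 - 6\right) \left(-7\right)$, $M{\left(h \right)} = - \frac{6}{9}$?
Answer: $- \frac{795064526}{3} \approx -2.6502 \cdot 10^{8}$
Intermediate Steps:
$M{\left(h \right)} = - \frac{2}{3}$ ($M{\left(h \right)} = \left(-6\right) \frac{1}{9} = - \frac{2}{3}$)
$D{\left(R \right)} = 28$ ($D{\left(R \right)} = \left(-4\right) \left(-7\right) = 28$)
$k = \frac{209}{3}$ ($k = \left(2 + 5\right)^{2} - - \frac{62}{3} = 7^{2} + \frac{62}{3} = 49 + \frac{62}{3} = \frac{209}{3} \approx 69.667$)
$\left(15518 + k\right) \left(\left(-655\right) 26 + D{\left(187 \right)}\right) = \left(15518 + \frac{209}{3}\right) \left(\left(-655\right) 26 + 28\right) = \frac{46763 \left(-17030 + 28\right)}{3} = \frac{46763}{3} \left(-17002\right) = - \frac{795064526}{3}$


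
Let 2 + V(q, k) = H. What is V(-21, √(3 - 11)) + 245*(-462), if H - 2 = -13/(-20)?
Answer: -2263787/20 ≈ -1.1319e+5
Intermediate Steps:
H = 53/20 (H = 2 - 13/(-20) = 2 - 13*(-1/20) = 2 + 13/20 = 53/20 ≈ 2.6500)
V(q, k) = 13/20 (V(q, k) = -2 + 53/20 = 13/20)
V(-21, √(3 - 11)) + 245*(-462) = 13/20 + 245*(-462) = 13/20 - 113190 = -2263787/20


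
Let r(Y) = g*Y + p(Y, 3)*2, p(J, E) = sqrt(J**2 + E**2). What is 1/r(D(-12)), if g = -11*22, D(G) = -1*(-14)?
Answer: -847/2869431 - sqrt(205)/5738862 ≈ -0.00029768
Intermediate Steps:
D(G) = 14
g = -242
p(J, E) = sqrt(E**2 + J**2)
r(Y) = -242*Y + 2*sqrt(9 + Y**2) (r(Y) = -242*Y + sqrt(3**2 + Y**2)*2 = -242*Y + sqrt(9 + Y**2)*2 = -242*Y + 2*sqrt(9 + Y**2))
1/r(D(-12)) = 1/(-242*14 + 2*sqrt(9 + 14**2)) = 1/(-3388 + 2*sqrt(9 + 196)) = 1/(-3388 + 2*sqrt(205))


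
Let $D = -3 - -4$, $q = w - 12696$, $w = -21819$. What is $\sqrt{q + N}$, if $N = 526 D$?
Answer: $i \sqrt{33989} \approx 184.36 i$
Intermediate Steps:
$q = -34515$ ($q = -21819 - 12696 = -34515$)
$D = 1$ ($D = -3 + 4 = 1$)
$N = 526$ ($N = 526 \cdot 1 = 526$)
$\sqrt{q + N} = \sqrt{-34515 + 526} = \sqrt{-33989} = i \sqrt{33989}$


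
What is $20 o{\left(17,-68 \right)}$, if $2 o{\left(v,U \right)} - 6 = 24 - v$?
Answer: $130$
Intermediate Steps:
$o{\left(v,U \right)} = 15 - \frac{v}{2}$ ($o{\left(v,U \right)} = 3 + \frac{24 - v}{2} = 3 - \left(-12 + \frac{v}{2}\right) = 15 - \frac{v}{2}$)
$20 o{\left(17,-68 \right)} = 20 \left(15 - \frac{17}{2}\right) = 20 \cdot \frac{13}{2} = 130$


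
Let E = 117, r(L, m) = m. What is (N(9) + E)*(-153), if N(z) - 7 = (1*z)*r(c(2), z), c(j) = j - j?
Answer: -31365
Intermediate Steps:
c(j) = 0
N(z) = 7 + z**2 (N(z) = 7 + (1*z)*z = 7 + z*z = 7 + z**2)
(N(9) + E)*(-153) = ((7 + 9**2) + 117)*(-153) = ((7 + 81) + 117)*(-153) = (88 + 117)*(-153) = 205*(-153) = -31365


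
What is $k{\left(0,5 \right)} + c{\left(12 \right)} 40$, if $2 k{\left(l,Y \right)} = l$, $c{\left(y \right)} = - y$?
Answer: $-480$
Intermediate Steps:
$k{\left(l,Y \right)} = \frac{l}{2}$
$k{\left(0,5 \right)} + c{\left(12 \right)} 40 = \frac{1}{2} \cdot 0 + \left(-1\right) 12 \cdot 40 = 0 - 480 = -480$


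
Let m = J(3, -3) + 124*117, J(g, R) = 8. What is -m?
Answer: -14516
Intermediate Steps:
m = 14516 (m = 8 + 124*117 = 8 + 14508 = 14516)
-m = -1*14516 = -14516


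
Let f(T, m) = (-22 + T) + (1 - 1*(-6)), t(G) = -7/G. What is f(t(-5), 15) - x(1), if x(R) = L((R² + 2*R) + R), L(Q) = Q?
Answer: -88/5 ≈ -17.600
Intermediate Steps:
f(T, m) = -15 + T (f(T, m) = (-22 + T) + (1 + 6) = (-22 + T) + 7 = -15 + T)
x(R) = R² + 3*R (x(R) = (R² + 2*R) + R = R² + 3*R)
f(t(-5), 15) - x(1) = (-15 - 7/(-5)) - (3 + 1) = (-15 - 7*(-⅕)) - 4 = (-15 + 7/5) - 1*4 = -68/5 - 4 = -88/5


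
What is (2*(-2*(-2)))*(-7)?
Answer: -56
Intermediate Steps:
(2*(-2*(-2)))*(-7) = (2*4)*(-7) = 8*(-7) = -56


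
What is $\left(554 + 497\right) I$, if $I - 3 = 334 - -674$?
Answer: $1062561$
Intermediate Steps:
$I = 1011$ ($I = 3 + \left(334 - -674\right) = 3 + \left(334 + 674\right) = 3 + 1008 = 1011$)
$\left(554 + 497\right) I = \left(554 + 497\right) 1011 = 1051 \cdot 1011 = 1062561$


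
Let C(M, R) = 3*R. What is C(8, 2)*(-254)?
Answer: -1524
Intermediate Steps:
C(8, 2)*(-254) = (3*2)*(-254) = 6*(-254) = -1524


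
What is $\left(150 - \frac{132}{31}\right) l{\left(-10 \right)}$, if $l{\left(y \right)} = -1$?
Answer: $- \frac{4518}{31} \approx -145.74$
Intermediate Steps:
$\left(150 - \frac{132}{31}\right) l{\left(-10 \right)} = \left(150 - \frac{132}{31}\right) \left(-1\right) = \frac{4518}{31} \left(-1\right) = - \frac{4518}{31}$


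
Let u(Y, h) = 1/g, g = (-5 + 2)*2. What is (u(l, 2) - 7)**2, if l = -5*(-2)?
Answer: 1849/36 ≈ 51.361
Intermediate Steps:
l = 10
g = -6 (g = -3*2 = -6)
u(Y, h) = -1/6 (u(Y, h) = 1/(-6) = -1/6)
(u(l, 2) - 7)**2 = (-1/6 - 7)**2 = (-43/6)**2 = 1849/36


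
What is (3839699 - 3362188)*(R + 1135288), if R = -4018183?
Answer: -1376614074345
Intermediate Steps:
(3839699 - 3362188)*(R + 1135288) = (3839699 - 3362188)*(-4018183 + 1135288) = 477511*(-2882895) = -1376614074345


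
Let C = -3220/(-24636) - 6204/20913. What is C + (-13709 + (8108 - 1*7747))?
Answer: -573095349529/42934389 ≈ -13348.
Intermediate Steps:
C = -7125157/42934389 (C = -3220*(-1/24636) - 6204*1/20913 = 805/6159 - 2068/6971 = -7125157/42934389 ≈ -0.16595)
C + (-13709 + (8108 - 1*7747)) = -7125157/42934389 + (-13709 + (8108 - 1*7747)) = -7125157/42934389 + (-13709 + (8108 - 7747)) = -7125157/42934389 + (-13709 + 361) = -7125157/42934389 - 13348 = -573095349529/42934389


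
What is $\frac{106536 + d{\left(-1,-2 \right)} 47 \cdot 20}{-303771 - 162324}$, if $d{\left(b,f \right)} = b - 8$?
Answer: $- \frac{32692}{155365} \approx -0.21042$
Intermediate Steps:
$d{\left(b,f \right)} = -8 + b$
$\frac{106536 + d{\left(-1,-2 \right)} 47 \cdot 20}{-303771 - 162324} = \frac{106536 + \left(-8 - 1\right) 47 \cdot 20}{-303771 - 162324} = \frac{106536 + \left(-9\right) 47 \cdot 20}{-466095} = \left(106536 - 8460\right) \left(- \frac{1}{466095}\right) = 98076 \left(- \frac{1}{466095}\right) = - \frac{32692}{155365}$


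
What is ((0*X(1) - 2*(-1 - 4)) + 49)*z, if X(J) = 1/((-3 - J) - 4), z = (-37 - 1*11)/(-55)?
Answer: 2832/55 ≈ 51.491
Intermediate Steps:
z = 48/55 (z = (-37 - 11)*(-1/55) = -48*(-1/55) = 48/55 ≈ 0.87273)
X(J) = 1/(-7 - J)
((0*X(1) - 2*(-1 - 4)) + 49)*z = ((0*(-1/(7 + 1)) - 2*(-1 - 4)) + 49)*(48/55) = ((0*(-1/8) - 2*(-5)) + 49)*(48/55) = ((0*(-1*1/8) + 10) + 49)*(48/55) = ((0*(-1/8) + 10) + 49)*(48/55) = ((0 + 10) + 49)*(48/55) = (10 + 49)*(48/55) = 59*(48/55) = 2832/55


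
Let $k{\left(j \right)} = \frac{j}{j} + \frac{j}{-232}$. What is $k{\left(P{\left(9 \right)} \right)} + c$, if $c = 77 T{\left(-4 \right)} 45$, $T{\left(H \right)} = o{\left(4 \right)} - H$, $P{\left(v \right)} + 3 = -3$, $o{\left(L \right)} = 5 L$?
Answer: $\frac{9646679}{116} \approx 83161.0$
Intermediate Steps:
$P{\left(v \right)} = -6$ ($P{\left(v \right)} = -3 - 3 = -6$)
$k{\left(j \right)} = 1 - \frac{j}{232}$ ($k{\left(j \right)} = 1 + j \left(- \frac{1}{232}\right) = 1 - \frac{j}{232}$)
$T{\left(H \right)} = 20 - H$ ($T{\left(H \right)} = 5 \cdot 4 - H = 20 - H$)
$c = 83160$ ($c = 77 \left(20 - -4\right) 45 = 77 \left(20 + 4\right) 45 = 77 \cdot 24 \cdot 45 = 1848 \cdot 45 = 83160$)
$k{\left(P{\left(9 \right)} \right)} + c = \left(1 - - \frac{3}{116}\right) + 83160 = \left(1 + \frac{3}{116}\right) + 83160 = \frac{119}{116} + 83160 = \frac{9646679}{116}$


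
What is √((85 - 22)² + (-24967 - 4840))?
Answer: I*√25838 ≈ 160.74*I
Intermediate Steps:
√((85 - 22)² + (-24967 - 4840)) = √(63² - 29807) = √(3969 - 29807) = √(-25838) = I*√25838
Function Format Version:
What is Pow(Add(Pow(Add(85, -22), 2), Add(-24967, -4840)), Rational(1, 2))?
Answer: Mul(I, Pow(25838, Rational(1, 2))) ≈ Mul(160.74, I)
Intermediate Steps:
Pow(Add(Pow(Add(85, -22), 2), Add(-24967, -4840)), Rational(1, 2)) = Pow(Add(Pow(63, 2), -29807), Rational(1, 2)) = Pow(Add(3969, -29807), Rational(1, 2)) = Pow(-25838, Rational(1, 2)) = Mul(I, Pow(25838, Rational(1, 2)))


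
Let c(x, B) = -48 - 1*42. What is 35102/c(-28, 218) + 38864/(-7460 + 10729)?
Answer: -7946477/21015 ≈ -378.13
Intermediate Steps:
c(x, B) = -90 (c(x, B) = -48 - 42 = -90)
35102/c(-28, 218) + 38864/(-7460 + 10729) = 35102/(-90) + 38864/(-7460 + 10729) = 35102*(-1/90) + 38864/3269 = -17551/45 + 38864*(1/3269) = -17551/45 + 5552/467 = -7946477/21015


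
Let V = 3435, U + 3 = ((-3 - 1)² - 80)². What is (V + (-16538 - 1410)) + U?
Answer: -10420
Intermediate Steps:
U = 4093 (U = -3 + ((-3 - 1)² - 80)² = -3 + ((-4)² - 80)² = -3 + (16 - 80)² = -3 + (-64)² = -3 + 4096 = 4093)
(V + (-16538 - 1410)) + U = (3435 + (-16538 - 1410)) + 4093 = (3435 - 17948) + 4093 = -14513 + 4093 = -10420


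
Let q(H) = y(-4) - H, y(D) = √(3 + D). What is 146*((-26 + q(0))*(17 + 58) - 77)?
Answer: -295942 + 10950*I ≈ -2.9594e+5 + 10950.0*I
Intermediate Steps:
q(H) = I - H (q(H) = √(3 - 4) - H = √(-1) - H = I - H)
146*((-26 + q(0))*(17 + 58) - 77) = 146*((-26 + (I - 1*0))*(17 + 58) - 77) = 146*((-26 + (I + 0))*75 - 77) = 146*((-26 + I)*75 - 77) = 146*((-1950 + 75*I) - 77) = 146*(-2027 + 75*I) = -295942 + 10950*I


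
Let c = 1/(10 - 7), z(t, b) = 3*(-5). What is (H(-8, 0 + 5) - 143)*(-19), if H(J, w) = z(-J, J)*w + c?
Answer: 12407/3 ≈ 4135.7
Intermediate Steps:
z(t, b) = -15
c = 1/3 ≈ 0.33333
H(J, w) = 1/3 - 15*w (H(J, w) = -15*w + 1/3 = 1/3 - 15*w)
(H(-8, 0 + 5) - 143)*(-19) = ((1/3 - 15*(0 + 5)) - 143)*(-19) = ((1/3 - 15*5) - 143)*(-19) = ((1/3 - 75) - 143)*(-19) = (-224/3 - 143)*(-19) = -653/3*(-19) = 12407/3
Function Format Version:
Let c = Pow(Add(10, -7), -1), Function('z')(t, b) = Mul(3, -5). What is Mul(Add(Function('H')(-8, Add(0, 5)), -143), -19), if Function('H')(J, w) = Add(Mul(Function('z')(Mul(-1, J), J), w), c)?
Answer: Rational(12407, 3) ≈ 4135.7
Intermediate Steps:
Function('z')(t, b) = -15
c = Rational(1, 3) (c = Pow(3, -1) = Rational(1, 3) ≈ 0.33333)
Function('H')(J, w) = Add(Rational(1, 3), Mul(-15, w)) (Function('H')(J, w) = Add(Mul(-15, w), Rational(1, 3)) = Add(Rational(1, 3), Mul(-15, w)))
Mul(Add(Function('H')(-8, Add(0, 5)), -143), -19) = Mul(Add(Add(Rational(1, 3), Mul(-15, Add(0, 5))), -143), -19) = Mul(Add(Add(Rational(1, 3), Mul(-15, 5)), -143), -19) = Mul(Add(Add(Rational(1, 3), -75), -143), -19) = Mul(Add(Rational(-224, 3), -143), -19) = Mul(Rational(-653, 3), -19) = Rational(12407, 3)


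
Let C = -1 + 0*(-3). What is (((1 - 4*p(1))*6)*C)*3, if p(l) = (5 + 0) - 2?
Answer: 198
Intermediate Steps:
p(l) = 3 (p(l) = 5 - 2 = 3)
C = -1 (C = -1 + 0 = -1)
(((1 - 4*p(1))*6)*C)*3 = (((1 - 4*3)*6)*(-1))*3 = (((1 - 12)*6)*(-1))*3 = (-11*6*(-1))*3 = -66*(-1)*3 = 66*3 = 198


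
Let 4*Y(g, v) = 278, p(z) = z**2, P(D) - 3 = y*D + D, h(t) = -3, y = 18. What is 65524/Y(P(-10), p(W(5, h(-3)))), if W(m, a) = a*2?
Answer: 131048/139 ≈ 942.79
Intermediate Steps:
W(m, a) = 2*a
P(D) = 3 + 19*D (P(D) = 3 + (18*D + D) = 3 + 19*D)
Y(g, v) = 139/2 (Y(g, v) = (1/4)*278 = 139/2)
65524/Y(P(-10), p(W(5, h(-3)))) = 65524/(139/2) = 65524*(2/139) = 131048/139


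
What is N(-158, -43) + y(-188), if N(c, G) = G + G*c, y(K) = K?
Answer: 6563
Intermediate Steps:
N(-158, -43) + y(-188) = -43*(1 - 158) - 188 = -43*(-157) - 188 = 6751 - 188 = 6563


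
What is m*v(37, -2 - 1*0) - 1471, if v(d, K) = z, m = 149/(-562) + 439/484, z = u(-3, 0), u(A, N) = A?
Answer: -200323787/136004 ≈ -1472.9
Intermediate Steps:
z = -3
m = 87301/136004 (m = 149*(-1/562) + 439*(1/484) = -149/562 + 439/484 = 87301/136004 ≈ 0.64190)
v(d, K) = -3
m*v(37, -2 - 1*0) - 1471 = (87301/136004)*(-3) - 1471 = -261903/136004 - 1471 = -200323787/136004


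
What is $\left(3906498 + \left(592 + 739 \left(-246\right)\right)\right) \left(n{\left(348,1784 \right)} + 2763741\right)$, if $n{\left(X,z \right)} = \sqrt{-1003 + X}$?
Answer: $10295753292336 + 3725296 i \sqrt{655} \approx 1.0296 \cdot 10^{13} + 9.5341 \cdot 10^{7} i$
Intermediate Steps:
$\left(3906498 + \left(592 + 739 \left(-246\right)\right)\right) \left(n{\left(348,1784 \right)} + 2763741\right) = \left(3906498 + \left(592 + 739 \left(-246\right)\right)\right) \left(\sqrt{-1003 + 348} + 2763741\right) = \left(3906498 + \left(592 - 181794\right)\right) \left(\sqrt{-655} + 2763741\right) = \left(3906498 - 181202\right) \left(i \sqrt{655} + 2763741\right) = 3725296 \left(2763741 + i \sqrt{655}\right) = 10295753292336 + 3725296 i \sqrt{655}$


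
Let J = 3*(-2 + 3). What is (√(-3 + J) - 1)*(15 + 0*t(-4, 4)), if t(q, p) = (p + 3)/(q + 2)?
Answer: -15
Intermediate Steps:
t(q, p) = (3 + p)/(2 + q)
J = 3 (J = 3*1 = 3)
(√(-3 + J) - 1)*(15 + 0*t(-4, 4)) = (√(-3 + 3) - 1)*(15 + 0*((3 + 4)/(2 - 4))) = (√0 - 1)*(15 + 0*(7/(-2))) = (0 - 1)*(15 + 0*(-½*7)) = -(15 + 0*(-7/2)) = -(15 + 0) = -1*15 = -15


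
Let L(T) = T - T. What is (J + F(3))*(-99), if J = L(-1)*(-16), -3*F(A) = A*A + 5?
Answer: 462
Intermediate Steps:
L(T) = 0
F(A) = -5/3 - A²/3 (F(A) = -(A*A + 5)/3 = -(A² + 5)/3 = -(5 + A²)/3 = -5/3 - A²/3)
J = 0 (J = 0*(-16) = 0)
(J + F(3))*(-99) = (0 + (-5/3 - ⅓*3²))*(-99) = (0 + (-5/3 - ⅓*9))*(-99) = (0 + (-5/3 - 3))*(-99) = (0 - 14/3)*(-99) = -14/3*(-99) = 462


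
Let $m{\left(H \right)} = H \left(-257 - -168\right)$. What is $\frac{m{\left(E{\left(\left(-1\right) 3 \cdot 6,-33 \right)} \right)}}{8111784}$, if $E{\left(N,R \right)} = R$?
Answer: $\frac{979}{2703928} \approx 0.00036207$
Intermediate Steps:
$m{\left(H \right)} = - 89 H$ ($m{\left(H \right)} = H \left(-257 + 168\right) = H \left(-89\right) = - 89 H$)
$\frac{m{\left(E{\left(\left(-1\right) 3 \cdot 6,-33 \right)} \right)}}{8111784} = \frac{\left(-89\right) \left(-33\right)}{8111784} = 2937 \cdot \frac{1}{8111784} = \frac{979}{2703928}$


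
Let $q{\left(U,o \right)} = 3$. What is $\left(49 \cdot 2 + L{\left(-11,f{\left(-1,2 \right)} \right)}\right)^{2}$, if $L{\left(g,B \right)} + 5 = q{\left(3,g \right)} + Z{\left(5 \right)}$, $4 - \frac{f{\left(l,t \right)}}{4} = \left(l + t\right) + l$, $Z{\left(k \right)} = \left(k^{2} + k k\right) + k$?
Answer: $22801$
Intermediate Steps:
$Z{\left(k \right)} = k + 2 k^{2}$ ($Z{\left(k \right)} = \left(k^{2} + k^{2}\right) + k = 2 k^{2} + k = k + 2 k^{2}$)
$f{\left(l,t \right)} = 16 - 8 l - 4 t$ ($f{\left(l,t \right)} = 16 - 4 \left(\left(l + t\right) + l\right) = 16 - 4 \left(t + 2 l\right) = 16 - \left(4 t + 8 l\right) = 16 - 8 l - 4 t$)
$L{\left(g,B \right)} = 53$ ($L{\left(g,B \right)} = -5 + \left(3 + 5 \left(1 + 2 \cdot 5\right)\right) = -5 + \left(3 + 5 \left(1 + 10\right)\right) = -5 + \left(3 + 5 \cdot 11\right) = -5 + \left(3 + 55\right) = -5 + 58 = 53$)
$\left(49 \cdot 2 + L{\left(-11,f{\left(-1,2 \right)} \right)}\right)^{2} = \left(49 \cdot 2 + 53\right)^{2} = \left(98 + 53\right)^{2} = 151^{2} = 22801$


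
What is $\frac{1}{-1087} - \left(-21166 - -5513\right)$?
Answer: $\frac{17014810}{1087} \approx 15653.0$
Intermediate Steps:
$\frac{1}{-1087} - \left(-21166 - -5513\right) = - \frac{1}{1087} - \left(-21166 + 5513\right) = - \frac{1}{1087} - -15653 = - \frac{1}{1087} + 15653 = \frac{17014810}{1087}$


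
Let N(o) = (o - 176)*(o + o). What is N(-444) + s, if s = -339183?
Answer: 211377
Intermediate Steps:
N(o) = 2*o*(-176 + o) (N(o) = (-176 + o)*(2*o) = 2*o*(-176 + o))
N(-444) + s = 2*(-444)*(-176 - 444) - 339183 = 2*(-444)*(-620) - 339183 = 550560 - 339183 = 211377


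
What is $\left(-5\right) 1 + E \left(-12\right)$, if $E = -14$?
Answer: $163$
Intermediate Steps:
$\left(-5\right) 1 + E \left(-12\right) = \left(-5\right) 1 - -168 = -5 + 168 = 163$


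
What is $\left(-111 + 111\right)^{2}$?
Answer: $0$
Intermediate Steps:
$\left(-111 + 111\right)^{2} = 0^{2} = 0$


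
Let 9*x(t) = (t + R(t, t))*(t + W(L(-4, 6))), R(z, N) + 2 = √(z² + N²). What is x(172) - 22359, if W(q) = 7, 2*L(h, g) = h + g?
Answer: -170801/9 + 30788*√2/9 ≈ -14140.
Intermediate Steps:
L(h, g) = g/2 + h/2 (L(h, g) = (h + g)/2 = (g + h)/2 = g/2 + h/2)
R(z, N) = -2 + √(N² + z²) (R(z, N) = -2 + √(z² + N²) = -2 + √(N² + z²))
x(t) = (7 + t)*(-2 + t + √2*√(t²))/9 (x(t) = ((t + (-2 + √(t² + t²)))*(t + 7))/9 = ((t + (-2 + √(2*t²)))*(7 + t))/9 = ((t + (-2 + √2*√(t²)))*(7 + t))/9 = ((-2 + t + √2*√(t²))*(7 + t))/9 = ((7 + t)*(-2 + t + √2*√(t²)))/9 = (7 + t)*(-2 + t + √2*√(t²))/9)
x(172) - 22359 = (-14/9 + (⅑)*172² + (5/9)*172 + 7*√2*√(172²)/9 + (⅑)*172*√2*√(172²)) - 22359 = (-14/9 + (⅑)*29584 + 860/9 + 7*√2*√29584/9 + (⅑)*172*√2*√29584) - 22359 = (-14/9 + 29584/9 + 860/9 + (7/9)*√2*172 + (⅑)*172*√2*172) - 22359 = (-14/9 + 29584/9 + 860/9 + 1204*√2/9 + 29584*√2/9) - 22359 = (30430/9 + 30788*√2/9) - 22359 = -170801/9 + 30788*√2/9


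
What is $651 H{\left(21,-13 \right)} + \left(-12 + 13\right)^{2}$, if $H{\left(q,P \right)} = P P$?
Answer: $110020$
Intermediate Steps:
$H{\left(q,P \right)} = P^{2}$
$651 H{\left(21,-13 \right)} + \left(-12 + 13\right)^{2} = 651 \left(-13\right)^{2} + \left(-12 + 13\right)^{2} = 651 \cdot 169 + 1^{2} = 110019 + 1 = 110020$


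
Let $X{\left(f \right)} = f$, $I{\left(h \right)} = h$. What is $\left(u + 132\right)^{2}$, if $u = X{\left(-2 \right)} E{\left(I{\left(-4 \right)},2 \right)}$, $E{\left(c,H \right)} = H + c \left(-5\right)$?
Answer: $7744$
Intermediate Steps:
$E{\left(c,H \right)} = H - 5 c$
$u = -44$ ($u = - 2 \left(2 - -20\right) = - 2 \left(2 + 20\right) = \left(-2\right) 22 = -44$)
$\left(u + 132\right)^{2} = \left(-44 + 132\right)^{2} = 88^{2} = 7744$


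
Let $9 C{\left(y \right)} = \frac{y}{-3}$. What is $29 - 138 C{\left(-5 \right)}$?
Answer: $\frac{31}{9} \approx 3.4444$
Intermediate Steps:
$C{\left(y \right)} = - \frac{y}{27}$ ($C{\left(y \right)} = \frac{y \frac{1}{-3}}{9} = \frac{y \left(- \frac{1}{3}\right)}{9} = \frac{\left(- \frac{1}{3}\right) y}{9} = - \frac{y}{27}$)
$29 - 138 C{\left(-5 \right)} = 29 - 138 \left(\left(- \frac{1}{27}\right) \left(-5\right)\right) = 29 - \frac{230}{9} = \frac{31}{9}$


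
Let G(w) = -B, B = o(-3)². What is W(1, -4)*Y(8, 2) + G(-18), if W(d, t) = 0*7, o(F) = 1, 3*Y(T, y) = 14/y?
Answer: -1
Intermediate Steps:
Y(T, y) = 14/(3*y) (Y(T, y) = (14/y)/3 = 14/(3*y))
B = 1 (B = 1² = 1)
W(d, t) = 0
G(w) = -1 (G(w) = -1*1 = -1)
W(1, -4)*Y(8, 2) + G(-18) = 0*((14/3)/2) - 1 = 0*((14/3)*(½)) - 1 = 0*(7/3) - 1 = 0 - 1 = -1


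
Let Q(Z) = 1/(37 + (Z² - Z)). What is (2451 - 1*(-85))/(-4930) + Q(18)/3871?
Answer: -1683588339/3272911145 ≈ -0.51440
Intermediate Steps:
Q(Z) = 1/(37 + Z² - Z)
(2451 - 1*(-85))/(-4930) + Q(18)/3871 = (2451 - 1*(-85))/(-4930) + 1/((37 + 18² - 1*18)*3871) = (2451 + 85)*(-1/4930) + (1/3871)/(37 + 324 - 18) = 2536*(-1/4930) + (1/3871)/343 = -1268/2465 + (1/343)*(1/3871) = -1268/2465 + 1/1327753 = -1683588339/3272911145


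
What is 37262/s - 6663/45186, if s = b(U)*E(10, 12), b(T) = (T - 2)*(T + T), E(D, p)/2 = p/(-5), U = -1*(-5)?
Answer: -140390017/542232 ≈ -258.91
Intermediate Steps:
U = 5
E(D, p) = -2*p/5 (E(D, p) = 2*(p/(-5)) = 2*(p*(-⅕)) = 2*(-p/5) = -2*p/5)
b(T) = 2*T*(-2 + T) (b(T) = (-2 + T)*(2*T) = 2*T*(-2 + T))
s = -144 (s = (2*5*(-2 + 5))*(-⅖*12) = (2*5*3)*(-24/5) = 30*(-24/5) = -144)
37262/s - 6663/45186 = 37262/(-144) - 6663/45186 = 37262*(-1/144) - 6663*1/45186 = -18631/72 - 2221/15062 = -140390017/542232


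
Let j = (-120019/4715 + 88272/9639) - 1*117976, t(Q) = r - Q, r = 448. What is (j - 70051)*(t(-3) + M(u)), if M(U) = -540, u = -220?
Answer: 84512126876276/5049765 ≈ 1.6736e+7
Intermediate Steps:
t(Q) = 448 - Q
j = -595833371269/5049765 (j = (-120019*1/4715 + 88272*(1/9639)) - 117976 = (-120019/4715 + 9808/1071) - 117976 = -82295629/5049765 - 117976 = -595833371269/5049765 ≈ -1.1799e+5)
(j - 70051)*(t(-3) + M(u)) = (-595833371269/5049765 - 70051)*((448 - 1*(-3)) - 540) = -949574459284*((448 + 3) - 540)/5049765 = -949574459284*(451 - 540)/5049765 = -949574459284/5049765*(-89) = 84512126876276/5049765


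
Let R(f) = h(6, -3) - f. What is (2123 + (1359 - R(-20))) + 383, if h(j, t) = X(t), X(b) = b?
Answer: 3848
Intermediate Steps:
h(j, t) = t
R(f) = -3 - f
(2123 + (1359 - R(-20))) + 383 = (2123 + (1359 - (-3 - 1*(-20)))) + 383 = (2123 + (1359 - (-3 + 20))) + 383 = (2123 + (1359 - 1*17)) + 383 = (2123 + (1359 - 17)) + 383 = (2123 + 1342) + 383 = 3465 + 383 = 3848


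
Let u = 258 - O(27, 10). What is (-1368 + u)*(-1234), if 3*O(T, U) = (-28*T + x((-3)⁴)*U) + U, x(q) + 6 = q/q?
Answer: 3126956/3 ≈ 1.0423e+6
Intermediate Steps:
x(q) = -5 (x(q) = -6 + q/q = -6 + 1 = -5)
O(T, U) = -28*T/3 - 4*U/3 (O(T, U) = ((-28*T - 5*U) + U)/3 = (-28*T - 4*U)/3 = -28*T/3 - 4*U/3)
u = 1570/3 (u = 258 - (-28/3*27 - 4/3*10) = 258 - (-252 - 40/3) = 258 - 1*(-796/3) = 258 + 796/3 = 1570/3 ≈ 523.33)
(-1368 + u)*(-1234) = (-1368 + 1570/3)*(-1234) = -2534/3*(-1234) = 3126956/3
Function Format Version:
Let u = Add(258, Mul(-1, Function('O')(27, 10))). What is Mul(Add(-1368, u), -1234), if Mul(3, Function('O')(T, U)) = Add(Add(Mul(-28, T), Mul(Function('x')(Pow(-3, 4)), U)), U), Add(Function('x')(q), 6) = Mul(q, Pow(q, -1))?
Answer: Rational(3126956, 3) ≈ 1.0423e+6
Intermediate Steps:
Function('x')(q) = -5 (Function('x')(q) = Add(-6, Mul(q, Pow(q, -1))) = Add(-6, 1) = -5)
Function('O')(T, U) = Add(Mul(Rational(-28, 3), T), Mul(Rational(-4, 3), U)) (Function('O')(T, U) = Mul(Rational(1, 3), Add(Add(Mul(-28, T), Mul(-5, U)), U)) = Mul(Rational(1, 3), Add(Mul(-28, T), Mul(-4, U))) = Add(Mul(Rational(-28, 3), T), Mul(Rational(-4, 3), U)))
u = Rational(1570, 3) (u = Add(258, Mul(-1, Add(Mul(Rational(-28, 3), 27), Mul(Rational(-4, 3), 10)))) = Add(258, Mul(-1, Add(-252, Rational(-40, 3)))) = Add(258, Mul(-1, Rational(-796, 3))) = Add(258, Rational(796, 3)) = Rational(1570, 3) ≈ 523.33)
Mul(Add(-1368, u), -1234) = Mul(Add(-1368, Rational(1570, 3)), -1234) = Mul(Rational(-2534, 3), -1234) = Rational(3126956, 3)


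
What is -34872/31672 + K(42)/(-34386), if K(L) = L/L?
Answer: -149892533/136134174 ≈ -1.1011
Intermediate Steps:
K(L) = 1
-34872/31672 + K(42)/(-34386) = -34872/31672 + 1/(-34386) = -34872*1/31672 + 1*(-1/34386) = -4359/3959 - 1/34386 = -149892533/136134174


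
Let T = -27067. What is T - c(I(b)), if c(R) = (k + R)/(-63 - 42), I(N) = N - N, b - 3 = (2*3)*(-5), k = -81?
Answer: -947372/35 ≈ -27068.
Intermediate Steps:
b = -27 (b = 3 + (2*3)*(-5) = 3 + 6*(-5) = 3 - 30 = -27)
I(N) = 0
c(R) = 27/35 - R/105 (c(R) = (-81 + R)/(-63 - 42) = (-81 + R)/(-105) = (-81 + R)*(-1/105) = 27/35 - R/105)
T - c(I(b)) = -27067 - (27/35 - 1/105*0) = -27067 - (27/35 + 0) = -27067 - 1*27/35 = -27067 - 27/35 = -947372/35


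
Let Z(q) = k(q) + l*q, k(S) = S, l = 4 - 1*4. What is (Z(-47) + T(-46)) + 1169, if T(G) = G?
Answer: 1076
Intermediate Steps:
l = 0 (l = 4 - 4 = 0)
Z(q) = q (Z(q) = q + 0*q = q + 0 = q)
(Z(-47) + T(-46)) + 1169 = (-47 - 46) + 1169 = -93 + 1169 = 1076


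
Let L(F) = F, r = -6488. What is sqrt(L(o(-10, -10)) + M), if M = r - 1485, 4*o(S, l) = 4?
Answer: 2*I*sqrt(1993) ≈ 89.286*I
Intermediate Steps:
o(S, l) = 1 (o(S, l) = (1/4)*4 = 1)
M = -7973 (M = -6488 - 1485 = -7973)
sqrt(L(o(-10, -10)) + M) = sqrt(1 - 7973) = sqrt(-7972) = 2*I*sqrt(1993)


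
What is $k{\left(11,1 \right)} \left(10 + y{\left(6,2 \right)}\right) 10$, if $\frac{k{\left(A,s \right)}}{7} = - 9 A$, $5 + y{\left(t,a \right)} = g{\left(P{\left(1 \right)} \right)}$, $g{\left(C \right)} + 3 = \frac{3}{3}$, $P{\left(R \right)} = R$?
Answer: $-20790$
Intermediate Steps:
$g{\left(C \right)} = -2$ ($g{\left(C \right)} = -3 + \frac{3}{3} = -3 + 3 \cdot \frac{1}{3} = -3 + 1 = -2$)
$y{\left(t,a \right)} = -7$ ($y{\left(t,a \right)} = -5 - 2 = -7$)
$k{\left(A,s \right)} = - 63 A$ ($k{\left(A,s \right)} = 7 \left(- 9 A\right) = - 63 A$)
$k{\left(11,1 \right)} \left(10 + y{\left(6,2 \right)}\right) 10 = \left(-63\right) 11 \left(10 - 7\right) 10 = - 693 \cdot 3 \cdot 10 = \left(-693\right) 30 = -20790$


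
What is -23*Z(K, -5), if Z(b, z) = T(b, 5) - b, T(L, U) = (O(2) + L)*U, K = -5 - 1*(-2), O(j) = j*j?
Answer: -184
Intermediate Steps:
O(j) = j²
K = -3 (K = -5 + 2 = -3)
T(L, U) = U*(4 + L) (T(L, U) = (2² + L)*U = (4 + L)*U = U*(4 + L))
Z(b, z) = 20 + 4*b (Z(b, z) = 5*(4 + b) - b = (20 + 5*b) - b = 20 + 4*b)
-23*Z(K, -5) = -23*(20 + 4*(-3)) = -23*(20 - 12) = -23*8 = -184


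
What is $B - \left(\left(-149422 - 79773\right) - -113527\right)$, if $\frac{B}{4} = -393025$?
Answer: $-1456432$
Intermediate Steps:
$B = -1572100$ ($B = 4 \left(-393025\right) = -1572100$)
$B - \left(\left(-149422 - 79773\right) - -113527\right) = -1572100 - \left(\left(-149422 - 79773\right) - -113527\right) = -1572100 - \left(-229195 + 113527\right) = -1572100 - -115668 = -1572100 + 115668 = -1456432$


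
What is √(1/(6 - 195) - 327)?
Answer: 2*I*√324471/63 ≈ 18.083*I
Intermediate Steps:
√(1/(6 - 195) - 327) = √(1/(-189) - 327) = √(-1/189 - 327) = √(-61804/189) = 2*I*√324471/63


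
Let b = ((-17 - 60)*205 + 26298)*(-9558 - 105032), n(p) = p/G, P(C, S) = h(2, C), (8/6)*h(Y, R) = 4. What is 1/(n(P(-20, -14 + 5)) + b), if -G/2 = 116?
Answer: -232/279486843443 ≈ -8.3009e-10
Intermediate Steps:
G = -232 (G = -2*116 = -232)
h(Y, R) = 3 (h(Y, R) = (¾)*4 = 3)
P(C, S) = 3
n(p) = -p/232 (n(p) = p/(-232) = p*(-1/232) = -p/232)
b = -1204684670 (b = (-77*205 + 26298)*(-114590) = (-15785 + 26298)*(-114590) = 10513*(-114590) = -1204684670)
1/(n(P(-20, -14 + 5)) + b) = 1/(-1/232*3 - 1204684670) = 1/(-3/232 - 1204684670) = 1/(-279486843443/232) = -232/279486843443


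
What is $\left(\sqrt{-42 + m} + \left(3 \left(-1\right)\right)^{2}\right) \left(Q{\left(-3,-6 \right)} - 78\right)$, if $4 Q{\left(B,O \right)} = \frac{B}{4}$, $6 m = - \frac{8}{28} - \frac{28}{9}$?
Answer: $- \frac{11259}{16} - \frac{139 i \sqrt{168945}}{112} \approx -703.69 - 510.12 i$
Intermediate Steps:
$m = - \frac{107}{189}$ ($m = \frac{- \frac{8}{28} - \frac{28}{9}}{6} = \frac{\left(-8\right) \frac{1}{28} - \frac{28}{9}}{6} = \frac{- \frac{2}{7} - \frac{28}{9}}{6} = \frac{1}{6} \left(- \frac{214}{63}\right) = - \frac{107}{189} \approx -0.56614$)
$Q{\left(B,O \right)} = \frac{B}{16}$ ($Q{\left(B,O \right)} = \frac{B \frac{1}{4}}{4} = \frac{\frac{1}{4} B}{4} = \frac{B}{16}$)
$\left(\sqrt{-42 + m} + \left(3 \left(-1\right)\right)^{2}\right) \left(Q{\left(-3,-6 \right)} - 78\right) = \left(\sqrt{-42 - \frac{107}{189}} + \left(3 \left(-1\right)\right)^{2}\right) \left(\frac{1}{16} \left(-3\right) - 78\right) = \left(\sqrt{- \frac{8045}{189}} + \left(-3\right)^{2}\right) \left(- \frac{3}{16} - 78\right) = \left(\frac{i \sqrt{168945}}{63} + 9\right) \left(- \frac{1251}{16}\right) = \left(9 + \frac{i \sqrt{168945}}{63}\right) \left(- \frac{1251}{16}\right) = - \frac{11259}{16} - \frac{139 i \sqrt{168945}}{112}$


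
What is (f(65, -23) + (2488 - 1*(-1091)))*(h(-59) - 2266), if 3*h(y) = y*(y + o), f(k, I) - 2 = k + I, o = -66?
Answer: 2090471/3 ≈ 6.9682e+5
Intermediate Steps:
f(k, I) = 2 + I + k (f(k, I) = 2 + (k + I) = 2 + (I + k) = 2 + I + k)
h(y) = y*(-66 + y)/3 (h(y) = (y*(y - 66))/3 = (y*(-66 + y))/3 = y*(-66 + y)/3)
(f(65, -23) + (2488 - 1*(-1091)))*(h(-59) - 2266) = ((2 - 23 + 65) + (2488 - 1*(-1091)))*((⅓)*(-59)*(-66 - 59) - 2266) = (44 + (2488 + 1091))*((⅓)*(-59)*(-125) - 2266) = (44 + 3579)*(7375/3 - 2266) = 3623*(577/3) = 2090471/3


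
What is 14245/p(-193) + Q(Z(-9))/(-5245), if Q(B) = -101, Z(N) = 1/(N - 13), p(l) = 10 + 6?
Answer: 74716641/83920 ≈ 890.33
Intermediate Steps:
p(l) = 16
Z(N) = 1/(-13 + N)
14245/p(-193) + Q(Z(-9))/(-5245) = 14245/16 - 101/(-5245) = 14245*(1/16) - 101*(-1/5245) = 14245/16 + 101/5245 = 74716641/83920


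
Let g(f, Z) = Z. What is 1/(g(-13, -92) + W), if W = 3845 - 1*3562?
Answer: 1/191 ≈ 0.0052356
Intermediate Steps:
W = 283 (W = 3845 - 3562 = 283)
1/(g(-13, -92) + W) = 1/(-92 + 283) = 1/191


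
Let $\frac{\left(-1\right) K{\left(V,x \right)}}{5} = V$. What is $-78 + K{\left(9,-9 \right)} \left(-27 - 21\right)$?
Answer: $2082$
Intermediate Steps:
$K{\left(V,x \right)} = - 5 V$
$-78 + K{\left(9,-9 \right)} \left(-27 - 21\right) = -78 + \left(-5\right) 9 \left(-27 - 21\right) = -78 - -2160 = -78 + 2160 = 2082$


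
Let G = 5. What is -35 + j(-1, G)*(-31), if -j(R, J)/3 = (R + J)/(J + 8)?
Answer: -83/13 ≈ -6.3846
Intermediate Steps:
j(R, J) = -3*(J + R)/(8 + J) (j(R, J) = -3*(R + J)/(J + 8) = -3*(J + R)/(8 + J))
-35 + j(-1, G)*(-31) = -35 + (3*(-1*5 - 1*(-1))/(8 + 5))*(-31) = -35 + (3*(-5 + 1)/13)*(-31) = -35 + (3*(1/13)*(-4))*(-31) = -35 - 12/13*(-31) = -35 + 372/13 = -83/13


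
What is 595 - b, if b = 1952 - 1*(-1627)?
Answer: -2984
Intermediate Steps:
b = 3579 (b = 1952 + 1627 = 3579)
595 - b = 595 - 1*3579 = 595 - 3579 = -2984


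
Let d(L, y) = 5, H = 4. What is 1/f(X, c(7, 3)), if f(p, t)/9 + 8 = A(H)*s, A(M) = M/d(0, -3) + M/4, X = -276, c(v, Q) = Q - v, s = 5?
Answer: 1/9 ≈ 0.11111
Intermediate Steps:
A(M) = 9*M/20 (A(M) = M/5 + M/4 = 9*M/20)
f(p, t) = 9 (f(p, t) = -72 + 9*(((9/20)*4)*5) = -72 + 9*((9/5)*5) = -72 + 9*9 = -72 + 81 = 9)
1/f(X, c(7, 3)) = 1/9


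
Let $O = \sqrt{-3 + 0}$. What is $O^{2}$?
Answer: $-3$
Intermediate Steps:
$O = i \sqrt{3}$ ($O = \sqrt{-3} = i \sqrt{3} \approx 1.732 i$)
$O^{2} = \left(i \sqrt{3}\right)^{2} = -3$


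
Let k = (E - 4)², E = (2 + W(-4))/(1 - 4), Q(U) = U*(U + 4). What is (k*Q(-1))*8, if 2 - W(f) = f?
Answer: -3200/3 ≈ -1066.7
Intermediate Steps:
W(f) = 2 - f
Q(U) = U*(4 + U)
E = -8/3 (E = (2 + (2 - 1*(-4)))/(1 - 4) = (2 + (2 + 4))/(-3) = (2 + 6)*(-⅓) = 8*(-⅓) = -8/3 ≈ -2.6667)
k = 400/9 (k = (-8/3 - 4)² = (-20/3)² = 400/9 ≈ 44.444)
(k*Q(-1))*8 = (400*(-(4 - 1))/9)*8 = (400*(-1*3)/9)*8 = ((400/9)*(-3))*8 = -400/3*8 = -3200/3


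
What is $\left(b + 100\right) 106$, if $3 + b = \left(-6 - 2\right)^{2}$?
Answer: $17066$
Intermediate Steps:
$b = 61$ ($b = -3 + \left(-6 - 2\right)^{2} = -3 + \left(-8\right)^{2} = -3 + 64 = 61$)
$\left(b + 100\right) 106 = \left(61 + 100\right) 106 = 161 \cdot 106 = 17066$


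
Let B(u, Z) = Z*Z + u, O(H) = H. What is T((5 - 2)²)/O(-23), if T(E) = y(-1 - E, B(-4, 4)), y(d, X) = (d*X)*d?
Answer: -1200/23 ≈ -52.174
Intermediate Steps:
B(u, Z) = u + Z² (B(u, Z) = Z² + u = u + Z²)
y(d, X) = X*d² (y(d, X) = (X*d)*d = X*d²)
T(E) = 12*(-1 - E)² (T(E) = (-4 + 4²)*(-1 - E)² = (-4 + 16)*(-1 - E)² = 12*(-1 - E)²)
T((5 - 2)²)/O(-23) = (12*(1 + (5 - 2)²)²)/(-23) = (12*(1 + 3²)²)*(-1/23) = (12*(1 + 9)²)*(-1/23) = (12*10²)*(-1/23) = (12*100)*(-1/23) = 1200*(-1/23) = -1200/23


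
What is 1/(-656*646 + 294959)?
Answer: -1/128817 ≈ -7.7630e-6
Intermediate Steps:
1/(-656*646 + 294959) = 1/(-423776 + 294959) = 1/(-128817) = -1/128817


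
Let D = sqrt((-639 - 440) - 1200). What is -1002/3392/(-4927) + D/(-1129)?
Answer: 501/8356192 - I*sqrt(2279)/1129 ≈ 5.9956e-5 - 0.042284*I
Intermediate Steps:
D = I*sqrt(2279) (D = sqrt(-1079 - 1200) = sqrt(-2279) = I*sqrt(2279) ≈ 47.739*I)
-1002/3392/(-4927) + D/(-1129) = -1002/3392/(-4927) + (I*sqrt(2279))/(-1129) = -1002*1/3392*(-1/4927) + (I*sqrt(2279))*(-1/1129) = -501/1696*(-1/4927) - I*sqrt(2279)/1129 = 501/8356192 - I*sqrt(2279)/1129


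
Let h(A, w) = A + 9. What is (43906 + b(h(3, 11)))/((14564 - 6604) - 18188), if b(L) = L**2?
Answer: -22025/5114 ≈ -4.3068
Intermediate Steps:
h(A, w) = 9 + A
(43906 + b(h(3, 11)))/((14564 - 6604) - 18188) = (43906 + (9 + 3)**2)/((14564 - 6604) - 18188) = (43906 + 12**2)/(7960 - 18188) = (43906 + 144)/(-10228) = 44050*(-1/10228) = -22025/5114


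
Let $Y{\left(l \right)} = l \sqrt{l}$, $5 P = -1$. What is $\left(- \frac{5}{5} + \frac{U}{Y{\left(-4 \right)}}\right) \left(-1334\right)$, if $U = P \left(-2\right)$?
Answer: $1334 - \frac{667 i}{10} \approx 1334.0 - 66.7 i$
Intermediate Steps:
$P = - \frac{1}{5}$ ($P = \frac{1}{5} \left(-1\right) = - \frac{1}{5} \approx -0.2$)
$Y{\left(l \right)} = l^{\frac{3}{2}}$
$U = \frac{2}{5}$ ($U = \left(- \frac{1}{5}\right) \left(-2\right) = \frac{2}{5} \approx 0.4$)
$\left(- \frac{5}{5} + \frac{U}{Y{\left(-4 \right)}}\right) \left(-1334\right) = \left(- \frac{5}{5} + \frac{2}{5 \left(-4\right)^{\frac{3}{2}}}\right) \left(-1334\right) = \left(\left(-5\right) \frac{1}{5} + \frac{2}{5 \left(- 8 i\right)}\right) \left(-1334\right) = \left(-1 + \frac{2 \frac{i}{8}}{5}\right) \left(-1334\right) = \left(-1 + \frac{i}{20}\right) \left(-1334\right) = 1334 - \frac{667 i}{10}$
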